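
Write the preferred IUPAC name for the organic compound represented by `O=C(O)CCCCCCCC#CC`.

Counting along the main chain through the –COOH group and the multiple bond gives 11 carbons: the parent is undecane.
The highest-priority functional group is a carboxylic acid (terminal –COOH), so the name ends in -oic acid.
A C≡C triple bond in the chain gives the infix -yne-.
Choose the numbering such that the carboxylic acid carbon is C-1 by definition.
With this numbering: the triple bond between C-9 and C-10.
Assembling the pieces gives undec-9-ynoic acid.

undec-9-ynoic acid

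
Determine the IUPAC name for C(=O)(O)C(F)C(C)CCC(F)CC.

2,6-difluoro-3-methyloctanoic acid

The longest chain bearing the –COOH group is 8 carbons long (octane).
A carboxylic acid (terminal –COOH) is the principal characteristic group, giving the suffix -oic acid.
Choose the numbering such that the carboxylic acid carbon is C-1 by definition.
This places fluoro groups at C-2 and C-6; a methyl group at C-3.
The substituents are ordered alphabetically, ignoring any di-/tri- multipliers.
The name is 2,6-difluoro-3-methyloctanoic acid.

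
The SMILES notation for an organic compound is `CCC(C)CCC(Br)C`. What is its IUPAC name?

The longest continuous carbon chain has 7 atoms, so the parent hydride is heptane.
Number the chain so that the substituent locant set {2,5} is lower than {3,6} at the first point of difference.
This places a bromo group at C-2; a methyl group at C-5.
The substituents are ordered alphabetically, ignoring any di-/tri- multipliers.
Assembling the pieces gives 2-bromo-5-methylheptane.

2-bromo-5-methylheptane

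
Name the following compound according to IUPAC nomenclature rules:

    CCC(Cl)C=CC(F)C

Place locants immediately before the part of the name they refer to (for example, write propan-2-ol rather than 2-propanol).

The longest chain bearing the multiple bond is 7 carbons long (heptane).
The chain contains a C=C double bond, so the unsaturation ending is -ene.
The numbering direction is chosen so that numbering from this end puts the double bond at C-3 rather than C-4.
This places the double bond between C-3 and C-4; a chloro group at C-5; a fluoro group at C-2.
The substituents are ordered alphabetically, ignoring any di-/tri- multipliers.
The name is 5-chloro-2-fluorohept-3-ene.

5-chloro-2-fluorohept-3-ene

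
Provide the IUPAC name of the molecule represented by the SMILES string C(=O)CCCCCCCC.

The longest carbon chain that includes the –CHO group has 9 carbons, so the parent hydride is nonane.
The highest-priority functional group is an aldehyde (terminal –CHO), so the name ends in -al.
The numbering direction is chosen so that the aldehyde carbon is C-1 by definition.
The name is nonanal.

nonanal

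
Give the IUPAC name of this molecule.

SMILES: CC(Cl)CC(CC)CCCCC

The longest continuous carbon chain has 9 atoms, so the parent hydride is nonane.
Choose the numbering such that the substituent locant set {2,4} is lower than {6,8} at the first point of difference.
This places a chloro group at C-2; an ethyl group at C-4.
Prefixes are listed alphabetically: chloro, ethyl.
The name is 2-chloro-4-ethylnonane.

2-chloro-4-ethylnonane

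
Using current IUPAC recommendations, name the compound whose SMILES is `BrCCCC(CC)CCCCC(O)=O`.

Counting along the main chain through the –COOH group gives 9 carbons: the parent is nonane.
The highest-priority functional group is a carboxylic acid (terminal –COOH), so the name ends in -oic acid.
Choose the numbering such that the carboxylic acid carbon is C-1 by definition.
With this numbering: a bromo group at C-9; an ethyl group at C-6.
Substituent prefixes are cited in alphabetical order (multiplying prefixes like di-/tri- are ignored for ordering).
Assembling the pieces gives 9-bromo-6-ethylnonanoic acid.

9-bromo-6-ethylnonanoic acid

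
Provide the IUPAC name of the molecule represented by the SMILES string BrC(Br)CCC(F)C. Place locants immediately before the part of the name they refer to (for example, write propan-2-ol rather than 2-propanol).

1,1-dibromo-4-fluoropentane

The parent chain contains 5 carbons (pentane).
Number the chain so that the substituent locant set {1,1,4} is lower than {2,5,5} at the first point of difference.
This places two bromo groups at C-1; a fluoro group at C-4.
The substituents are ordered alphabetically, ignoring any di-/tri- multipliers.
Putting it together: 1,1-dibromo-4-fluoropentane.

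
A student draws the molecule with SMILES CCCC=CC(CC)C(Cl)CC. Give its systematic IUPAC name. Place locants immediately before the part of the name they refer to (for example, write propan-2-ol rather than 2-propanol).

7-chloro-6-ethylnon-4-ene

Counting along the main chain through the multiple bond gives 9 carbons: the parent is nonane.
There is one C=C double bond, indicated by the ending -ene.
Number the chain so that numbering from this end puts the double bond at C-4 rather than C-5.
With this numbering: the double bond between C-4 and C-5; a chloro group at C-7; an ethyl group at C-6.
Substituent prefixes are cited in alphabetical order (multiplying prefixes like di-/tri- are ignored for ordering).
The name is 7-chloro-6-ethylnon-4-ene.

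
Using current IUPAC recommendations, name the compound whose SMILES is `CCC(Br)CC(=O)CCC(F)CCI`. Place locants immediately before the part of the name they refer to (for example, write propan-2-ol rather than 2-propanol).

3-bromo-8-fluoro-10-iododecan-5-one

The longest chain bearing the carbonyl is 10 carbons long (decane).
The highest-priority functional group is a ketone (C=O on an internal carbon), so the name ends in -one.
The numbering direction is chosen so that numbering from this end puts the carbonyl group at C-5 rather than C-6.
That gives the carbonyl at C-5; a bromo group at C-3; a fluoro group at C-8; an iodo group at C-10.
The substituents are ordered alphabetically, ignoring any di-/tri- multipliers.
Assembling the pieces gives 3-bromo-8-fluoro-10-iododecan-5-one.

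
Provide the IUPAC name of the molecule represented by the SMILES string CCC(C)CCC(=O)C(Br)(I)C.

2-bromo-2-iodo-6-methyloctan-3-one

The longest chain bearing the carbonyl is 8 carbons long (octane).
The principal characteristic group is a ketone (C=O on an internal carbon), named with the suffix -one.
The numbering direction is chosen so that numbering from this end puts the carbonyl group at C-3 rather than C-6.
That gives the carbonyl at C-3; a bromo group at C-2; an iodo group at C-2; a methyl group at C-6.
Substituent prefixes are cited in alphabetical order (multiplying prefixes like di-/tri- are ignored for ordering).
The name is 2-bromo-2-iodo-6-methyloctan-3-one.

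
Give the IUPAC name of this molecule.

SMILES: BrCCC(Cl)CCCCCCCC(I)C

1-bromo-3-chloro-11-iodododecane

The parent chain contains 12 carbons (dodecane).
Choose the numbering such that the substituent locant set {1,3,11} is lower than {2,10,12} at the first point of difference.
That gives a bromo group at C-1; a chloro group at C-3; an iodo group at C-11.
The substituents are ordered alphabetically, ignoring any di-/tri- multipliers.
Assembling the pieces gives 1-bromo-3-chloro-11-iodododecane.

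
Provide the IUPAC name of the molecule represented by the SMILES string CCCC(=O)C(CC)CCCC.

The longest carbon chain that includes the carbonyl has 9 carbons, so the parent hydride is nonane.
The highest-priority functional group is a ketone (C=O on an internal carbon), so the name ends in -one.
Number the chain so that numbering from this end puts the carbonyl group at C-4 rather than C-6.
This places the carbonyl at C-4; an ethyl group at C-5.
Assembling the pieces gives 5-ethylnonan-4-one.

5-ethylnonan-4-one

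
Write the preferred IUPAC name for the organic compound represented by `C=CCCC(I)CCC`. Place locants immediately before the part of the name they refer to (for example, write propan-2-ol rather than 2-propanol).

The longest carbon chain that includes the multiple bond has 8 carbons, so the parent hydride is octane.
A C=C double bond in the chain gives the infix -ene-.
The numbering direction is chosen so that numbering from this end puts the double bond at C-1 rather than C-7.
This places the double bond between C-1 and C-2; an iodo group at C-5.
Putting it together: 5-iodooct-1-ene.

5-iodooct-1-ene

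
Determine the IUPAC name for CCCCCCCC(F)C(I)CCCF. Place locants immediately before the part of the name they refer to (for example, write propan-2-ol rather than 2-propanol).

1,5-difluoro-4-iodododecane

The parent chain contains 12 carbons (dodecane).
Number the chain so that the substituent locant set {1,4,5} is lower than {8,9,12} at the first point of difference.
With this numbering: fluoro groups at C-1 and C-5; an iodo group at C-4.
The substituents are ordered alphabetically, ignoring any di-/tri- multipliers.
Assembling the pieces gives 1,5-difluoro-4-iodododecane.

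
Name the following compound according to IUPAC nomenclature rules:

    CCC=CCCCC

oct-3-ene

Counting along the main chain through the multiple bond gives 8 carbons: the parent is octane.
There is one C=C double bond, indicated by the ending -ene.
Choose the numbering such that numbering from this end puts the double bond at C-3 rather than C-5.
This places the double bond between C-3 and C-4.
Assembling the pieces gives oct-3-ene.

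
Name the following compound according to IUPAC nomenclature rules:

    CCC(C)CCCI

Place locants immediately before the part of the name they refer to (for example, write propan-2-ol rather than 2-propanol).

The parent chain contains 6 carbons (hexane).
Choose the numbering such that the substituent locant set {1,4} is lower than {3,6} at the first point of difference.
That gives an iodo group at C-1; a methyl group at C-4.
The substituents are ordered alphabetically, ignoring any di-/tri- multipliers.
Putting it together: 1-iodo-4-methylhexane.

1-iodo-4-methylhexane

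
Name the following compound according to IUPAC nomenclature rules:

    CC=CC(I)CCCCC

The longest carbon chain that includes the multiple bond has 9 carbons, so the parent hydride is nonane.
The chain contains a C=C double bond, so the unsaturation ending is -ene.
Choose the numbering such that numbering from this end puts the double bond at C-2 rather than C-7.
That gives the double bond between C-2 and C-3; an iodo group at C-4.
Putting it together: 4-iodonon-2-ene.

4-iodonon-2-ene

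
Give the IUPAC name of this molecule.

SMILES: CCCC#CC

hex-2-yne

Counting along the main chain through the multiple bond gives 6 carbons: the parent is hexane.
There is one C≡C triple bond, indicated by the ending -yne.
The numbering direction is chosen so that numbering from this end puts the triple bond at C-2 rather than C-4.
With this numbering: the triple bond between C-2 and C-3.
Assembling the pieces gives hex-2-yne.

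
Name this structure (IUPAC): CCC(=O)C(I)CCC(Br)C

7-bromo-4-iodooctan-3-one

Counting along the main chain through the carbonyl gives 8 carbons: the parent is octane.
The principal characteristic group is a ketone (C=O on an internal carbon), named with the suffix -one.
The numbering direction is chosen so that numbering from this end puts the carbonyl group at C-3 rather than C-6.
With this numbering: the carbonyl at C-3; a bromo group at C-7; an iodo group at C-4.
The substituents are ordered alphabetically, ignoring any di-/tri- multipliers.
The name is 7-bromo-4-iodooctan-3-one.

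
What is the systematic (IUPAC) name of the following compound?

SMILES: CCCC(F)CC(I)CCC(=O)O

6-fluoro-4-iodononanoic acid

The longest chain bearing the –COOH group is 9 carbons long (nonane).
The principal characteristic group is a carboxylic acid (terminal –COOH), named with the suffix -oic acid.
Choose the numbering such that the carboxylic acid carbon is C-1 by definition.
This places a fluoro group at C-6; an iodo group at C-4.
Substituent prefixes are cited in alphabetical order (multiplying prefixes like di-/tri- are ignored for ordering).
Putting it together: 6-fluoro-4-iodononanoic acid.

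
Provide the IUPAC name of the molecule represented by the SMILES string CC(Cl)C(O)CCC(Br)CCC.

The longest carbon chain that includes the –OH group has 9 carbons, so the parent hydride is nonane.
An alcohol (–OH) is the principal characteristic group, giving the suffix -ol.
The numbering direction is chosen so that numbering from this end puts the hydroxyl group at C-3 rather than C-7.
That gives the hydroxyl at C-3; a bromo group at C-6; a chloro group at C-2.
Substituent prefixes are cited in alphabetical order (multiplying prefixes like di-/tri- are ignored for ordering).
Putting it together: 6-bromo-2-chlorononan-3-ol.

6-bromo-2-chlorononan-3-ol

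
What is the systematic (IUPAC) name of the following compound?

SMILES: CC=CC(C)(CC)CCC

4-ethyl-4-methylhept-2-ene

The longest chain bearing the multiple bond is 7 carbons long (heptane).
A C=C double bond in the chain gives the infix -ene-.
Choose the numbering such that numbering from this end puts the double bond at C-2 rather than C-5.
With this numbering: the double bond between C-2 and C-3; an ethyl group at C-4; a methyl group at C-4.
Prefixes are listed alphabetically: ethyl, methyl.
Assembling the pieces gives 4-ethyl-4-methylhept-2-ene.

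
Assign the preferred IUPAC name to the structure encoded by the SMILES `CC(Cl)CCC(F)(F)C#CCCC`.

9-chloro-6,6-difluorodec-4-yne

The longest carbon chain that includes the multiple bond has 10 carbons, so the parent hydride is decane.
The chain contains a C≡C triple bond, so the unsaturation ending is -yne.
Number the chain so that numbering from this end puts the triple bond at C-4 rather than C-6.
This places the triple bond between C-4 and C-5; a chloro group at C-9; two fluoro groups at C-6.
The substituents are ordered alphabetically, ignoring any di-/tri- multipliers.
Putting it together: 9-chloro-6,6-difluorodec-4-yne.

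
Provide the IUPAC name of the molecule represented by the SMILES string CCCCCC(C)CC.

3-methyloctane

The longest carbon chain is 8 atoms: the parent is octane.
The numbering direction is chosen so that the substituent locant set {3} is lower than {6} at the first point of difference.
With this numbering: a methyl group at C-3.
Putting it together: 3-methyloctane.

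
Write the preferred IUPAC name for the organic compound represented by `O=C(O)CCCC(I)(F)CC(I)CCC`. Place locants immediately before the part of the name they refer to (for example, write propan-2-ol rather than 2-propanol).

5-fluoro-5,7-diiododecanoic acid

The longest carbon chain that includes the –COOH group has 10 carbons, so the parent hydride is decane.
A carboxylic acid (terminal –COOH) is the principal characteristic group, giving the suffix -oic acid.
Choose the numbering such that the carboxylic acid carbon is C-1 by definition.
That gives a fluoro group at C-5; iodo groups at C-5 and C-7.
Prefixes are listed alphabetically: fluoro, iodo.
Putting it together: 5-fluoro-5,7-diiododecanoic acid.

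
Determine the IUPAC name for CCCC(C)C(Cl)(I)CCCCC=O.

6-chloro-6-iodo-7-methyldecanal

Counting along the main chain through the –CHO group gives 10 carbons: the parent is decane.
An aldehyde (terminal –CHO) is the principal characteristic group, giving the suffix -al.
The numbering direction is chosen so that the aldehyde carbon is C-1 by definition.
This places a chloro group at C-6; an iodo group at C-6; a methyl group at C-7.
Prefixes are listed alphabetically: chloro, iodo, methyl.
Putting it together: 6-chloro-6-iodo-7-methyldecanal.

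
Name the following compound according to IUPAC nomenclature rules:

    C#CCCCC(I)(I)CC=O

The longest carbon chain that includes the –CHO group and the multiple bond has 8 carbons, so the parent hydride is octane.
An aldehyde (terminal –CHO) is the principal characteristic group, giving the suffix -al.
A C≡C triple bond in the chain gives the infix -yne-.
The numbering direction is chosen so that the aldehyde carbon is C-1 by definition.
That gives the triple bond between C-7 and C-8; two iodo groups at C-3.
The name is 3,3-diiodooct-7-ynal.

3,3-diiodooct-7-ynal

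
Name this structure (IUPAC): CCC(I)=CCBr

The longest chain bearing the multiple bond is 5 carbons long (pentane).
There is one C=C double bond, indicated by the ending -ene.
Choose the numbering such that numbering from this end puts the double bond at C-2 rather than C-3.
This places the double bond between C-2 and C-3; a bromo group at C-1; an iodo group at C-3.
Prefixes are listed alphabetically: bromo, iodo.
Assembling the pieces gives 1-bromo-3-iodopent-2-ene.

1-bromo-3-iodopent-2-ene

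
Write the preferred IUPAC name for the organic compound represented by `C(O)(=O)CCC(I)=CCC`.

Counting along the main chain through the –COOH group and the multiple bond gives 7 carbons: the parent is heptane.
The highest-priority functional group is a carboxylic acid (terminal –COOH), so the name ends in -oic acid.
There is one C=C double bond, indicated by the ending -ene.
Number the chain so that the carboxylic acid carbon is C-1 by definition.
With this numbering: the double bond between C-4 and C-5; an iodo group at C-4.
The name is 4-iodohept-4-enoic acid.

4-iodohept-4-enoic acid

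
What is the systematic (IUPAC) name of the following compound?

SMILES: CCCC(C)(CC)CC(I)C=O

The longest carbon chain that includes the –CHO group has 7 carbons, so the parent hydride is heptane.
The principal characteristic group is an aldehyde (terminal –CHO), named with the suffix -al.
Choose the numbering such that the aldehyde carbon is C-1 by definition.
That gives an ethyl group at C-4; an iodo group at C-2; a methyl group at C-4.
Prefixes are listed alphabetically: ethyl, iodo, methyl.
Assembling the pieces gives 4-ethyl-2-iodo-4-methylheptanal.

4-ethyl-2-iodo-4-methylheptanal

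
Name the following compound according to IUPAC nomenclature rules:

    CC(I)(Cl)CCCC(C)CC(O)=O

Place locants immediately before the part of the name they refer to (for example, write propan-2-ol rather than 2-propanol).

The longest chain bearing the –COOH group is 8 carbons long (octane).
The principal characteristic group is a carboxylic acid (terminal –COOH), named with the suffix -oic acid.
Choose the numbering such that the carboxylic acid carbon is C-1 by definition.
With this numbering: a chloro group at C-7; an iodo group at C-7; a methyl group at C-3.
Prefixes are listed alphabetically: chloro, iodo, methyl.
The name is 7-chloro-7-iodo-3-methyloctanoic acid.

7-chloro-7-iodo-3-methyloctanoic acid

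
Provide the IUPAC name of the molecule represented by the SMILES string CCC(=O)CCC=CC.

oct-6-en-3-one

Counting along the main chain through the carbonyl and the multiple bond gives 8 carbons: the parent is octane.
The highest-priority functional group is a ketone (C=O on an internal carbon), so the name ends in -one.
The chain contains a C=C double bond, so the unsaturation ending is -ene.
Number the chain so that numbering from this end puts the carbonyl group at C-3 rather than C-6.
With this numbering: the carbonyl at C-3; the double bond between C-6 and C-7.
Assembling the pieces gives oct-6-en-3-one.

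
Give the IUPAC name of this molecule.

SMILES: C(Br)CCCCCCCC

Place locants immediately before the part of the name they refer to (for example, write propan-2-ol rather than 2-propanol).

The parent chain contains 9 carbons (nonane).
Number the chain so that the substituent locant set {1} is lower than {9} at the first point of difference.
This places a bromo group at C-1.
Putting it together: 1-bromononane.

1-bromononane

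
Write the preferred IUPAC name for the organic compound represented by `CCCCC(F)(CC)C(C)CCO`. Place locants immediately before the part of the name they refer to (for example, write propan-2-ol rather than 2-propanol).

The longest chain bearing the –OH group is 8 carbons long (octane).
The principal characteristic group is an alcohol (–OH), named with the suffix -ol.
Choose the numbering such that numbering from this end puts the hydroxyl group at C-1 rather than C-8.
With this numbering: the hydroxyl at C-1; an ethyl group at C-4; a fluoro group at C-4; a methyl group at C-3.
Substituent prefixes are cited in alphabetical order (multiplying prefixes like di-/tri- are ignored for ordering).
Putting it together: 4-ethyl-4-fluoro-3-methyloctan-1-ol.

4-ethyl-4-fluoro-3-methyloctan-1-ol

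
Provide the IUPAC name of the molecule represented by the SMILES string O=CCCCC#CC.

Counting along the main chain through the –CHO group and the multiple bond gives 7 carbons: the parent is heptane.
An aldehyde (terminal –CHO) is the principal characteristic group, giving the suffix -al.
The chain contains a C≡C triple bond, so the unsaturation ending is -yne.
Number the chain so that the aldehyde carbon is C-1 by definition.
That gives the triple bond between C-5 and C-6.
Assembling the pieces gives hept-5-ynal.

hept-5-ynal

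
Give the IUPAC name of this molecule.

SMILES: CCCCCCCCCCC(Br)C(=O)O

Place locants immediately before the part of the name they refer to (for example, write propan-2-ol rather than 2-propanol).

2-bromododecanoic acid

The longest chain bearing the –COOH group is 12 carbons long (dodecane).
The principal characteristic group is a carboxylic acid (terminal –COOH), named with the suffix -oic acid.
The numbering direction is chosen so that the carboxylic acid carbon is C-1 by definition.
This places a bromo group at C-2.
Assembling the pieces gives 2-bromododecanoic acid.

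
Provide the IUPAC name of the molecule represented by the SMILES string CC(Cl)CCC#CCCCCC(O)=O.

The longest chain bearing the –COOH group and the multiple bond is 11 carbons long (undecane).
The principal characteristic group is a carboxylic acid (terminal –COOH), named with the suffix -oic acid.
The chain contains a C≡C triple bond, so the unsaturation ending is -yne.
Number the chain so that the carboxylic acid carbon is C-1 by definition.
With this numbering: the triple bond between C-6 and C-7; a chloro group at C-10.
Assembling the pieces gives 10-chloroundec-6-ynoic acid.

10-chloroundec-6-ynoic acid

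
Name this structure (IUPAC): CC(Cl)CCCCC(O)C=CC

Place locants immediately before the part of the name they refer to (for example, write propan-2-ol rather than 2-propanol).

The longest chain bearing the –OH group and the multiple bond is 10 carbons long (decane).
The principal characteristic group is an alcohol (–OH), named with the suffix -ol.
A C=C double bond in the chain gives the infix -ene-.
Number the chain so that numbering from this end puts the hydroxyl group at C-4 rather than C-7.
With this numbering: the hydroxyl at C-4; the double bond between C-2 and C-3; a chloro group at C-9.
Assembling the pieces gives 9-chlorodec-2-en-4-ol.

9-chlorodec-2-en-4-ol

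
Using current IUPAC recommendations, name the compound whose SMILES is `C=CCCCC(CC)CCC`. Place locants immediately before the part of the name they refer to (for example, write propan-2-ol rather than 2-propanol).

6-ethylnon-1-ene

Counting along the main chain through the multiple bond gives 9 carbons: the parent is nonane.
The chain contains a C=C double bond, so the unsaturation ending is -ene.
The numbering direction is chosen so that numbering from this end puts the double bond at C-1 rather than C-8.
That gives the double bond between C-1 and C-2; an ethyl group at C-6.
Putting it together: 6-ethylnon-1-ene.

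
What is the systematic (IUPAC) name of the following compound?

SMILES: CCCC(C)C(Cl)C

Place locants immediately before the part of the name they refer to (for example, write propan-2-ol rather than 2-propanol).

2-chloro-3-methylhexane

The parent chain contains 6 carbons (hexane).
Choose the numbering such that the substituent locant set {2,3} is lower than {4,5} at the first point of difference.
With this numbering: a chloro group at C-2; a methyl group at C-3.
Substituent prefixes are cited in alphabetical order (multiplying prefixes like di-/tri- are ignored for ordering).
The name is 2-chloro-3-methylhexane.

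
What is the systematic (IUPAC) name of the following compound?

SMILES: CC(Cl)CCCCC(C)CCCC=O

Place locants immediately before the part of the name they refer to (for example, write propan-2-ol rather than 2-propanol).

The longest carbon chain that includes the –CHO group has 11 carbons, so the parent hydride is undecane.
The highest-priority functional group is an aldehyde (terminal –CHO), so the name ends in -al.
Choose the numbering such that the aldehyde carbon is C-1 by definition.
With this numbering: a chloro group at C-10; a methyl group at C-5.
Substituent prefixes are cited in alphabetical order (multiplying prefixes like di-/tri- are ignored for ordering).
The name is 10-chloro-5-methylundecanal.

10-chloro-5-methylundecanal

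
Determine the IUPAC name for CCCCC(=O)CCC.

The longest chain bearing the carbonyl is 8 carbons long (octane).
The principal characteristic group is a ketone (C=O on an internal carbon), named with the suffix -one.
The numbering direction is chosen so that numbering from this end puts the carbonyl group at C-4 rather than C-5.
With this numbering: the carbonyl at C-4.
Putting it together: octan-4-one.

octan-4-one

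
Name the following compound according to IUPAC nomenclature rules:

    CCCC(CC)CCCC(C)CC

The longest continuous carbon chain has 10 atoms, so the parent hydride is decane.
Choose the numbering such that the substituent locant set {3,7} is lower than {4,8} at the first point of difference.
This places an ethyl group at C-7; a methyl group at C-3.
Substituent prefixes are cited in alphabetical order (multiplying prefixes like di-/tri- are ignored for ordering).
The name is 7-ethyl-3-methyldecane.

7-ethyl-3-methyldecane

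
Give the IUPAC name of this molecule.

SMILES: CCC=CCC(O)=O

The longest chain bearing the –COOH group and the multiple bond is 6 carbons long (hexane).
The highest-priority functional group is a carboxylic acid (terminal –COOH), so the name ends in -oic acid.
There is one C=C double bond, indicated by the ending -ene.
Choose the numbering such that the carboxylic acid carbon is C-1 by definition.
That gives the double bond between C-3 and C-4.
The name is hex-3-enoic acid.

hex-3-enoic acid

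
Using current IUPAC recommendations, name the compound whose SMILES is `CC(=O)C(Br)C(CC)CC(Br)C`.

3,6-dibromo-4-ethylheptan-2-one

Counting along the main chain through the carbonyl gives 7 carbons: the parent is heptane.
The highest-priority functional group is a ketone (C=O on an internal carbon), so the name ends in -one.
Choose the numbering such that numbering from this end puts the carbonyl group at C-2 rather than C-6.
This places the carbonyl at C-2; bromo groups at C-3 and C-6; an ethyl group at C-4.
Prefixes are listed alphabetically: bromo, ethyl.
Assembling the pieces gives 3,6-dibromo-4-ethylheptan-2-one.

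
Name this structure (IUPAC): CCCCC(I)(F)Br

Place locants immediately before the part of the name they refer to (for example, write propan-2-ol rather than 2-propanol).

The longest continuous carbon chain has 5 atoms, so the parent hydride is pentane.
The numbering direction is chosen so that the substituent locant set {1,1,1} is lower than {5,5,5} at the first point of difference.
That gives a bromo group at C-1; a fluoro group at C-1; an iodo group at C-1.
Prefixes are listed alphabetically: bromo, fluoro, iodo.
Assembling the pieces gives 1-bromo-1-fluoro-1-iodopentane.

1-bromo-1-fluoro-1-iodopentane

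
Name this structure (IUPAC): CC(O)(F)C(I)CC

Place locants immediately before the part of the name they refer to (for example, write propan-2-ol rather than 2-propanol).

2-fluoro-3-iodopentan-2-ol

Counting along the main chain through the –OH group gives 5 carbons: the parent is pentane.
An alcohol (–OH) is the principal characteristic group, giving the suffix -ol.
The numbering direction is chosen so that numbering from this end puts the hydroxyl group at C-2 rather than C-4.
That gives the hydroxyl at C-2; a fluoro group at C-2; an iodo group at C-3.
The substituents are ordered alphabetically, ignoring any di-/tri- multipliers.
The name is 2-fluoro-3-iodopentan-2-ol.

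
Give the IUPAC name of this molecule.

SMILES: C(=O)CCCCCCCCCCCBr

12-bromododecanal

The longest carbon chain that includes the –CHO group has 12 carbons, so the parent hydride is dodecane.
The highest-priority functional group is an aldehyde (terminal –CHO), so the name ends in -al.
Choose the numbering such that the aldehyde carbon is C-1 by definition.
With this numbering: a bromo group at C-12.
The name is 12-bromododecanal.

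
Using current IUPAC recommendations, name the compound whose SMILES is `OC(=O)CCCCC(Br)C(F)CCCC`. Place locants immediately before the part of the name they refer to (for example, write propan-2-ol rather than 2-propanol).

6-bromo-7-fluoroundecanoic acid

The longest carbon chain that includes the –COOH group has 11 carbons, so the parent hydride is undecane.
The principal characteristic group is a carboxylic acid (terminal –COOH), named with the suffix -oic acid.
Number the chain so that the carboxylic acid carbon is C-1 by definition.
That gives a bromo group at C-6; a fluoro group at C-7.
Prefixes are listed alphabetically: bromo, fluoro.
Assembling the pieces gives 6-bromo-7-fluoroundecanoic acid.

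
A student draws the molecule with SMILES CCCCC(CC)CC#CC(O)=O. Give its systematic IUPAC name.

5-ethylnon-2-ynoic acid

The longest carbon chain that includes the –COOH group and the multiple bond has 9 carbons, so the parent hydride is nonane.
The principal characteristic group is a carboxylic acid (terminal –COOH), named with the suffix -oic acid.
There is one C≡C triple bond, indicated by the ending -yne.
The numbering direction is chosen so that the carboxylic acid carbon is C-1 by definition.
This places the triple bond between C-2 and C-3; an ethyl group at C-5.
Putting it together: 5-ethylnon-2-ynoic acid.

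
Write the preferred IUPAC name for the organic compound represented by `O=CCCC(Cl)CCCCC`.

The longest chain bearing the –CHO group is 9 carbons long (nonane).
An aldehyde (terminal –CHO) is the principal characteristic group, giving the suffix -al.
Number the chain so that the aldehyde carbon is C-1 by definition.
That gives a chloro group at C-4.
The name is 4-chlorononanal.

4-chlorononanal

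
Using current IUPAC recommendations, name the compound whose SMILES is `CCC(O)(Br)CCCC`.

The longest carbon chain that includes the –OH group has 7 carbons, so the parent hydride is heptane.
The highest-priority functional group is an alcohol (–OH), so the name ends in -ol.
Choose the numbering such that numbering from this end puts the hydroxyl group at C-3 rather than C-5.
With this numbering: the hydroxyl at C-3; a bromo group at C-3.
The name is 3-bromoheptan-3-ol.

3-bromoheptan-3-ol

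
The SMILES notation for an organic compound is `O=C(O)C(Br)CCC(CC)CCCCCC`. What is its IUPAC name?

Counting along the main chain through the –COOH group gives 11 carbons: the parent is undecane.
The principal characteristic group is a carboxylic acid (terminal –COOH), named with the suffix -oic acid.
Choose the numbering such that the carboxylic acid carbon is C-1 by definition.
That gives a bromo group at C-2; an ethyl group at C-5.
The substituents are ordered alphabetically, ignoring any di-/tri- multipliers.
The name is 2-bromo-5-ethylundecanoic acid.

2-bromo-5-ethylundecanoic acid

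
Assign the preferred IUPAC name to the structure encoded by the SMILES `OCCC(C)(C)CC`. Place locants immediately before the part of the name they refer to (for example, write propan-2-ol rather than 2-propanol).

3,3-dimethylpentan-1-ol

The longest chain bearing the –OH group is 5 carbons long (pentane).
An alcohol (–OH) is the principal characteristic group, giving the suffix -ol.
The numbering direction is chosen so that numbering from this end puts the hydroxyl group at C-1 rather than C-5.
This places the hydroxyl at C-1; two methyl groups at C-3.
Putting it together: 3,3-dimethylpentan-1-ol.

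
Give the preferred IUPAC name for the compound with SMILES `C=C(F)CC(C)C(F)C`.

Counting along the main chain through the multiple bond gives 6 carbons: the parent is hexane.
The chain contains a C=C double bond, so the unsaturation ending is -ene.
Number the chain so that numbering from this end puts the double bond at C-1 rather than C-5.
This places the double bond between C-1 and C-2; fluoro groups at C-2 and C-5; a methyl group at C-4.
The substituents are ordered alphabetically, ignoring any di-/tri- multipliers.
Assembling the pieces gives 2,5-difluoro-4-methylhex-1-ene.

2,5-difluoro-4-methylhex-1-ene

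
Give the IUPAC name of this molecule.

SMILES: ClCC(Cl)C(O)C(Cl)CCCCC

1,2,4-trichlorononan-3-ol

The longest carbon chain that includes the –OH group has 9 carbons, so the parent hydride is nonane.
The principal characteristic group is an alcohol (–OH), named with the suffix -ol.
Choose the numbering such that numbering from this end puts the hydroxyl group at C-3 rather than C-7.
With this numbering: the hydroxyl at C-3; chloro groups at C-1 and C-2 and C-4.
The name is 1,2,4-trichlorononan-3-ol.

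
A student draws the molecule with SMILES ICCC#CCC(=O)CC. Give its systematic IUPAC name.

The longest carbon chain that includes the carbonyl and the multiple bond has 8 carbons, so the parent hydride is octane.
A ketone (C=O on an internal carbon) is the principal characteristic group, giving the suffix -one.
A C≡C triple bond in the chain gives the infix -yne-.
Number the chain so that numbering from this end puts the carbonyl group at C-3 rather than C-6.
With this numbering: the carbonyl at C-3; the triple bond between C-5 and C-6; an iodo group at C-8.
Assembling the pieces gives 8-iodooct-5-yn-3-one.

8-iodooct-5-yn-3-one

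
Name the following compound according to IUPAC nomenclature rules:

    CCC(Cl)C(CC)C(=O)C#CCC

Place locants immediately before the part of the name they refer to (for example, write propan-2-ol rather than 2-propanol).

7-chloro-6-ethylnon-3-yn-5-one

The longest chain bearing the carbonyl and the multiple bond is 9 carbons long (nonane).
The highest-priority functional group is a ketone (C=O on an internal carbon), so the name ends in -one.
There is one C≡C triple bond, indicated by the ending -yne.
Number the chain so that numbering from this end puts the triple bond at C-3 rather than C-6.
This places the carbonyl at C-5; the triple bond between C-3 and C-4; a chloro group at C-7; an ethyl group at C-6.
Prefixes are listed alphabetically: chloro, ethyl.
Putting it together: 7-chloro-6-ethylnon-3-yn-5-one.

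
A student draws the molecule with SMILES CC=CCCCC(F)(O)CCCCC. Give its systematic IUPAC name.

6-fluorododec-10-en-6-ol

Counting along the main chain through the –OH group and the multiple bond gives 12 carbons: the parent is dodecane.
An alcohol (–OH) is the principal characteristic group, giving the suffix -ol.
There is one C=C double bond, indicated by the ending -ene.
Number the chain so that numbering from this end puts the hydroxyl group at C-6 rather than C-7.
This places the hydroxyl at C-6; the double bond between C-10 and C-11; a fluoro group at C-6.
Assembling the pieces gives 6-fluorododec-10-en-6-ol.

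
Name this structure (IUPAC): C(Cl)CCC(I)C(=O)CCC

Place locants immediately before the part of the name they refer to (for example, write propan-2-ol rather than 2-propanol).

8-chloro-5-iodooctan-4-one

The longest carbon chain that includes the carbonyl has 8 carbons, so the parent hydride is octane.
The highest-priority functional group is a ketone (C=O on an internal carbon), so the name ends in -one.
Choose the numbering such that numbering from this end puts the carbonyl group at C-4 rather than C-5.
That gives the carbonyl at C-4; a chloro group at C-8; an iodo group at C-5.
Prefixes are listed alphabetically: chloro, iodo.
Putting it together: 8-chloro-5-iodooctan-4-one.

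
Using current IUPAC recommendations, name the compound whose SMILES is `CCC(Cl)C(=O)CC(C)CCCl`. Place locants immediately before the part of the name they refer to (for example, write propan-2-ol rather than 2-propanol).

3,8-dichloro-6-methyloctan-4-one

The longest carbon chain that includes the carbonyl has 8 carbons, so the parent hydride is octane.
The highest-priority functional group is a ketone (C=O on an internal carbon), so the name ends in -one.
Number the chain so that numbering from this end puts the carbonyl group at C-4 rather than C-5.
This places the carbonyl at C-4; chloro groups at C-3 and C-8; a methyl group at C-6.
Substituent prefixes are cited in alphabetical order (multiplying prefixes like di-/tri- are ignored for ordering).
Putting it together: 3,8-dichloro-6-methyloctan-4-one.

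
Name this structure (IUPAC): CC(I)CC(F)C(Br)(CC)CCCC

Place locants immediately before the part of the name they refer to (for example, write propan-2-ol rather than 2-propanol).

The parent chain contains 9 carbons (nonane).
Number the chain so that the substituent locant set {2,4,5,5} is lower than {5,5,6,8} at the first point of difference.
That gives a bromo group at C-5; an ethyl group at C-5; a fluoro group at C-4; an iodo group at C-2.
Prefixes are listed alphabetically: bromo, ethyl, fluoro, iodo.
The name is 5-bromo-5-ethyl-4-fluoro-2-iodononane.

5-bromo-5-ethyl-4-fluoro-2-iodononane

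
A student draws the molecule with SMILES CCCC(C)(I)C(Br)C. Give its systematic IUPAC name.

The parent chain contains 6 carbons (hexane).
Choose the numbering such that the substituent locant set {2,3,3} is lower than {4,4,5} at the first point of difference.
That gives a bromo group at C-2; an iodo group at C-3; a methyl group at C-3.
The substituents are ordered alphabetically, ignoring any di-/tri- multipliers.
Putting it together: 2-bromo-3-iodo-3-methylhexane.

2-bromo-3-iodo-3-methylhexane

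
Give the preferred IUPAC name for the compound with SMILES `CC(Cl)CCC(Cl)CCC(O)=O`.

The longest chain bearing the –COOH group is 8 carbons long (octane).
The highest-priority functional group is a carboxylic acid (terminal –COOH), so the name ends in -oic acid.
Choose the numbering such that the carboxylic acid carbon is C-1 by definition.
That gives chloro groups at C-4 and C-7.
The name is 4,7-dichlorooctanoic acid.

4,7-dichlorooctanoic acid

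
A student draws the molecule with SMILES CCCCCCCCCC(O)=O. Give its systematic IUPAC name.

decanoic acid

Counting along the main chain through the –COOH group gives 10 carbons: the parent is decane.
A carboxylic acid (terminal –COOH) is the principal characteristic group, giving the suffix -oic acid.
The numbering direction is chosen so that the carboxylic acid carbon is C-1 by definition.
Assembling the pieces gives decanoic acid.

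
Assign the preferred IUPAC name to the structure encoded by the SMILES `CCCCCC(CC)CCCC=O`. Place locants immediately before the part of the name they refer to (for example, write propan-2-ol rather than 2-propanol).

The longest carbon chain that includes the –CHO group has 10 carbons, so the parent hydride is decane.
The principal characteristic group is an aldehyde (terminal –CHO), named with the suffix -al.
Choose the numbering such that the aldehyde carbon is C-1 by definition.
This places an ethyl group at C-5.
Assembling the pieces gives 5-ethyldecanal.

5-ethyldecanal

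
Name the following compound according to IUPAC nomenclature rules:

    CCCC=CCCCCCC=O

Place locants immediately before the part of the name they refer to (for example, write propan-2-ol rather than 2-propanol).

The longest chain bearing the –CHO group and the multiple bond is 11 carbons long (undecane).
The principal characteristic group is an aldehyde (terminal –CHO), named with the suffix -al.
A C=C double bond in the chain gives the infix -ene-.
The numbering direction is chosen so that the aldehyde carbon is C-1 by definition.
That gives the double bond between C-7 and C-8.
The name is undec-7-enal.

undec-7-enal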